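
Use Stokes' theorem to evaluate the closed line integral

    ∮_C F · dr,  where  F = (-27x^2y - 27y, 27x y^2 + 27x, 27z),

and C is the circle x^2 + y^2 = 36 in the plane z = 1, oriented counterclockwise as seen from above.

Let S be the flat disk x^2 + y^2 ≤ 36 in the plane z = 1, with upward unit normal n̂ = ẑ. By Stokes' theorem,

    ∮_C F · dr = ∬_S (∇ × F) · n̂ dS = ∬_D (curl F)_z dA,

where D is the disk x^2 + y^2 ≤ 36.

Compute the curl of F = (-27x^2y - 27y, 27x y^2 + 27x, 27z):
    (∇ × F)_x = ∂F_z/∂y - ∂F_y/∂z = 0,
    (∇ × F)_y = ∂F_x/∂z - ∂F_z/∂x = 0,
    (∇ × F)_z = ∂F_y/∂x - ∂F_x/∂y = 27x^2 + 27y^2 + 54.

On z = 1, (curl F)_z = 27x^2 + 27y^2 + 54.

Convert to polar (x = r cos θ, y = r sin θ, dA = r dr dθ); the integrand becomes 27r^2 + 54, so

    ∬_D (curl F)_z dA = ∫_0^{2π} ∫_0^{6} (27r^2 + 54) · r dr dθ.

Inner (r from 0 to 6): 9720.
Outer (θ from 0 to 2π): 19440π.

Therefore ∮_C F · dr = 19440π.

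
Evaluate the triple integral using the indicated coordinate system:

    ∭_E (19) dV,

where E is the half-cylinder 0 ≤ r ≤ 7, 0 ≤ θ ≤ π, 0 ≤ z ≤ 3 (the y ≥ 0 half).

In cylindrical coordinates, x = r cos(θ), y = r sin(θ), z = z, and dV = r dr dθ dz.

The integrand becomes 19, so

    ∭_E (19) dV = ∫_{0}^{π} ∫_{0}^{7} ∫_{0}^{3} (19) · r dz dr dθ.

Inner (z): 57r.
Middle (r from 0 to 7): 2793/2.
Outer (θ): 2793π/2.

Therefore the triple integral equals 2793π/2.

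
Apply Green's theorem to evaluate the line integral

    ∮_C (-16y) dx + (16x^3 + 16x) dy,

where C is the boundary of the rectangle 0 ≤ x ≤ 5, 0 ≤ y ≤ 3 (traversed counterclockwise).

Green's theorem converts the closed line integral into a double integral over the enclosed region D:

    ∮_C P dx + Q dy = ∬_D (∂Q/∂x - ∂P/∂y) dA.

Here P = -16y, Q = 16x^3 + 16x, so

    ∂Q/∂x = 48x^2 + 16,    ∂P/∂y = -16,
    ∂Q/∂x - ∂P/∂y = 48x^2 + 32.

D is the region 0 ≤ x ≤ 5, 0 ≤ y ≤ 3. Evaluating the double integral:

    ∬_D (48x^2 + 32) dA = ∫_0^{5} ∫_0^{3} (48x^2 + 32) dy dx.

Inner (y from 0 to 3): 144x^2 + 96.
Outer (x from 0 to 5): 6480.

Therefore ∮_C P dx + Q dy = 6480.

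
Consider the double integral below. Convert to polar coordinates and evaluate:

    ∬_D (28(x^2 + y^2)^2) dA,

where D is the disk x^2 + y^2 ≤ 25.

The region D is 0 ≤ r ≤ 5, 0 ≤ θ ≤ 2π in polar coordinates, where x = r cos(θ), y = r sin(θ), and dA = r dr dθ.

Under the substitution, the integrand becomes 28r^4, so

    ∬_D (28(x^2 + y^2)^2) dA = ∫_{0}^{2π} ∫_{0}^{5} (28r^4) · r dr dθ.

Inner integral (in r): ∫_{0}^{5} (28r^4) · r dr = 218750/3.

Outer integral (in θ): ∫_{0}^{2π} (218750/3) dθ = 437500π/3.

Therefore ∬_D (28(x^2 + y^2)^2) dA = 437500π/3.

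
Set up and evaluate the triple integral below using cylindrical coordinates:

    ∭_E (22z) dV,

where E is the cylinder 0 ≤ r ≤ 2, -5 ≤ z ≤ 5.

In cylindrical coordinates, x = r cos(θ), y = r sin(θ), z = z, and dV = r dr dθ dz.

The integrand becomes 22z, so

    ∭_E (22z) dV = ∫_{0}^{2π} ∫_{0}^{2} ∫_{-5}^{5} (22z) · r dz dr dθ.

Inner (z): 0.
Middle (r from 0 to 2): 0.
Outer (θ): 0.

Therefore the triple integral equals 0.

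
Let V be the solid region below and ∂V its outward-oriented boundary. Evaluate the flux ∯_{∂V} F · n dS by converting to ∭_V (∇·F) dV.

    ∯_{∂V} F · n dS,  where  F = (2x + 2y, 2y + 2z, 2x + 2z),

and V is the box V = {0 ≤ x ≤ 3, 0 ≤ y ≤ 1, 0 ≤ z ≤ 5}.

By the divergence theorem,

    ∯_{∂V} F · n dS = ∭_V (∇ · F) dV.

Compute the divergence:
    ∇ · F = ∂F_x/∂x + ∂F_y/∂y + ∂F_z/∂z = 2 + 2 + 2 = 6.

V is a rectangular box, so dV = dx dy dz with 0 ≤ x ≤ 3, 0 ≤ y ≤ 1, 0 ≤ z ≤ 5.

Integrate (6) over V as an iterated integral:

    ∭_V (∇·F) dV = ∫_0^{3} ∫_0^{1} ∫_0^{5} (6) dz dy dx.

Inner (z from 0 to 5): 30.
Middle (y from 0 to 1): 30.
Outer (x from 0 to 3): 90.

Therefore ∯_{∂V} F · n dS = 90.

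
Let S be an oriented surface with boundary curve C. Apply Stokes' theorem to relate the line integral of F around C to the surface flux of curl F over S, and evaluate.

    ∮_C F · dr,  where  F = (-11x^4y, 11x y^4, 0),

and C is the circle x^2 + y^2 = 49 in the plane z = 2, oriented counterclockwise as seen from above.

Let S be the flat disk x^2 + y^2 ≤ 49 in the plane z = 2, with upward unit normal n̂ = ẑ. By Stokes' theorem,

    ∮_C F · dr = ∬_S (∇ × F) · n̂ dS = ∬_D (curl F)_z dA,

where D is the disk x^2 + y^2 ≤ 49.

Compute the curl of F = (-11x^4y, 11x y^4, 0):
    (∇ × F)_x = ∂F_z/∂y - ∂F_y/∂z = 0,
    (∇ × F)_y = ∂F_x/∂z - ∂F_z/∂x = 0,
    (∇ × F)_z = ∂F_y/∂x - ∂F_x/∂y = 11x^4 + 11y^4.

On z = 2, (curl F)_z = 11x^4 + 11y^4.

Convert to polar (x = r cos θ, y = r sin θ, dA = r dr dθ); the integrand becomes 11r^4(sin(θ)^4 + cos(θ)^4), so

    ∬_D (curl F)_z dA = ∫_0^{2π} ∫_0^{7} (11r^4(sin(θ)^4 + cos(θ)^4)) · r dr dθ.

Inner (r from 0 to 7): 1294139sin(θ)^4/6 + 1294139cos(θ)^4/6.
Outer (θ from 0 to 2π): 1294139π/4.

Therefore ∮_C F · dr = 1294139π/4.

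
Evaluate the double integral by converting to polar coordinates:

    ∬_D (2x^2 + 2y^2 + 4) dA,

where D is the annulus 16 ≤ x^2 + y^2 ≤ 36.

The region D is 4 ≤ r ≤ 6, 0 ≤ θ ≤ 2π in polar coordinates, where x = r cos(θ), y = r sin(θ), and dA = r dr dθ.

Under the substitution, the integrand becomes 2r^2 + 4, so

    ∬_D (2x^2 + 2y^2 + 4) dA = ∫_{0}^{2π} ∫_{4}^{6} (2r^2 + 4) · r dr dθ.

Inner integral (in r): ∫_{4}^{6} (2r^2 + 4) · r dr = 560.

Outer integral (in θ): ∫_{0}^{2π} (560) dθ = 1120π.

Therefore ∬_D (2x^2 + 2y^2 + 4) dA = 1120π.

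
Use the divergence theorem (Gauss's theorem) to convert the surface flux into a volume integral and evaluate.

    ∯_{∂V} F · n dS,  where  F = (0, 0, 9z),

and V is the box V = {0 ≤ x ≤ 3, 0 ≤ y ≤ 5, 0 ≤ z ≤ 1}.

By the divergence theorem,

    ∯_{∂V} F · n dS = ∭_V (∇ · F) dV.

Compute the divergence:
    ∇ · F = ∂F_x/∂x + ∂F_y/∂y + ∂F_z/∂z = 0 + 0 + 9 = 9.

V is a rectangular box, so dV = dx dy dz with 0 ≤ x ≤ 3, 0 ≤ y ≤ 5, 0 ≤ z ≤ 1.

Integrate (9) over V as an iterated integral:

    ∭_V (∇·F) dV = ∫_0^{3} ∫_0^{5} ∫_0^{1} (9) dz dy dx.

Inner (z from 0 to 1): 9.
Middle (y from 0 to 5): 45.
Outer (x from 0 to 3): 135.

Therefore ∯_{∂V} F · n dS = 135.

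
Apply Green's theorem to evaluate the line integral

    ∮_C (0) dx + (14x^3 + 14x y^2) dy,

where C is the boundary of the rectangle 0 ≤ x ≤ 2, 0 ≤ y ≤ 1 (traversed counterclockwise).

Green's theorem converts the closed line integral into a double integral over the enclosed region D:

    ∮_C P dx + Q dy = ∬_D (∂Q/∂x - ∂P/∂y) dA.

Here P = 0, Q = 14x^3 + 14x y^2, so

    ∂Q/∂x = 42x^2 + 14y^2,    ∂P/∂y = 0,
    ∂Q/∂x - ∂P/∂y = 42x^2 + 14y^2.

D is the region 0 ≤ x ≤ 2, 0 ≤ y ≤ 1. Evaluating the double integral:

    ∬_D (42x^2 + 14y^2) dA = ∫_0^{2} ∫_0^{1} (42x^2 + 14y^2) dy dx.

Inner (y from 0 to 1): 42x^2 + 14/3.
Outer (x from 0 to 2): 364/3.

Therefore ∮_C P dx + Q dy = 364/3.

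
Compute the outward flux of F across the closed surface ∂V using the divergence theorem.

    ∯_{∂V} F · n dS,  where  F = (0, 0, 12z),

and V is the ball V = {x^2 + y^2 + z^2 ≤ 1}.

By the divergence theorem,

    ∯_{∂V} F · n dS = ∭_V (∇ · F) dV.

Compute the divergence:
    ∇ · F = ∂F_x/∂x + ∂F_y/∂y + ∂F_z/∂z = 0 + 0 + 12 = 12.

In spherical coordinates, x = ρ sin(φ) cos(θ), y = ρ sin(φ) sin(θ), z = ρ cos(φ), dV = ρ^2 sin(φ) dρ dφ dθ, with 0 ≤ ρ ≤ 1, 0 ≤ φ ≤ π, 0 ≤ θ ≤ 2π.

The integrand, after substitution and multiplying by the volume element, becomes (12) · ρ^2 sin(φ), so

    ∭_V (∇·F) dV = ∫_0^{2π} ∫_0^{π} ∫_0^{1} (12) · ρ^2 sin(φ) dρ dφ dθ.

Inner (ρ from 0 to 1): 4sin(φ).
Middle (φ from 0 to π): 8.
Outer (θ from 0 to 2π): 16π.

Therefore ∯_{∂V} F · n dS = 16π.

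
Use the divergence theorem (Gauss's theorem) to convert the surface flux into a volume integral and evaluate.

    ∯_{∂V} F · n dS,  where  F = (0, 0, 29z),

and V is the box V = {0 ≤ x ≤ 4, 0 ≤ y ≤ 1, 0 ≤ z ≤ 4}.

By the divergence theorem,

    ∯_{∂V} F · n dS = ∭_V (∇ · F) dV.

Compute the divergence:
    ∇ · F = ∂F_x/∂x + ∂F_y/∂y + ∂F_z/∂z = 0 + 0 + 29 = 29.

V is a rectangular box, so dV = dx dy dz with 0 ≤ x ≤ 4, 0 ≤ y ≤ 1, 0 ≤ z ≤ 4.

Integrate (29) over V as an iterated integral:

    ∭_V (∇·F) dV = ∫_0^{4} ∫_0^{1} ∫_0^{4} (29) dz dy dx.

Inner (z from 0 to 4): 116.
Middle (y from 0 to 1): 116.
Outer (x from 0 to 4): 464.

Therefore ∯_{∂V} F · n dS = 464.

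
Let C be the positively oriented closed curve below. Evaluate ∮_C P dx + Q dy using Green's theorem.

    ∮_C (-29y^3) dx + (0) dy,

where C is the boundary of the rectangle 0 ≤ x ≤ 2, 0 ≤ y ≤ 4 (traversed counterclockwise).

Green's theorem converts the closed line integral into a double integral over the enclosed region D:

    ∮_C P dx + Q dy = ∬_D (∂Q/∂x - ∂P/∂y) dA.

Here P = -29y^3, Q = 0, so

    ∂Q/∂x = 0,    ∂P/∂y = -87y^2,
    ∂Q/∂x - ∂P/∂y = 87y^2.

D is the region 0 ≤ x ≤ 2, 0 ≤ y ≤ 4. Evaluating the double integral:

    ∬_D (87y^2) dA = ∫_0^{2} ∫_0^{4} (87y^2) dy dx.

Inner (y from 0 to 4): 1856.
Outer (x from 0 to 2): 3712.

Therefore ∮_C P dx + Q dy = 3712.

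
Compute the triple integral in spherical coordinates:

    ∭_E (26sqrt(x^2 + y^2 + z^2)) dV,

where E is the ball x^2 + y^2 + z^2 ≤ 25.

In spherical coordinates, x = ρ sin(φ) cos(θ), y = ρ sin(φ) sin(θ), z = ρ cos(φ), and dV = ρ^2 sin(φ) dρ dφ dθ.

The integrand becomes 26ρ, so

    ∭_E (26sqrt(x^2 + y^2 + z^2)) dV = ∫_{0}^{2π} ∫_{0}^{π} ∫_{0}^{5} (26ρ) · ρ^2 sin(φ) dρ dφ dθ.

Inner (ρ): 8125sin(φ)/2.
Middle (φ): 8125.
Outer (θ): 16250π.

Therefore the triple integral equals 16250π.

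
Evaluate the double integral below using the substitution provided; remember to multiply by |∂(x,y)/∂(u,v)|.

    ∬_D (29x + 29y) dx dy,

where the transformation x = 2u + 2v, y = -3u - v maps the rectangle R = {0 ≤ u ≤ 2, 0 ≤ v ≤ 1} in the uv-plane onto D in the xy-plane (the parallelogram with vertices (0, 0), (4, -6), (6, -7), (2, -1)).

Compute the Jacobian determinant of (x, y) with respect to (u, v):

    ∂(x,y)/∂(u,v) = | 2  2 | = (2)(-1) - (2)(-3) = 4.
                   | -3  -1 |

Its absolute value is |J| = 4 (the area scaling factor).

Substituting x = 2u + 2v, y = -3u - v into the integrand,

    29x + 29y → -29u + 29v,

so the integral becomes

    ∬_R (-29u + 29v) · |J| du dv = ∫_0^2 ∫_0^1 (-116u + 116v) dv du.

Inner (v): 58 - 116u.
Outer (u): -116.

Therefore ∬_D (29x + 29y) dx dy = -116.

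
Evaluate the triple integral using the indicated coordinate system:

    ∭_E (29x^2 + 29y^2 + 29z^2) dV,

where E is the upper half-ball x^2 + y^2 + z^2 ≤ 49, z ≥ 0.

In spherical coordinates, x = ρ sin(φ) cos(θ), y = ρ sin(φ) sin(θ), z = ρ cos(φ), and dV = ρ^2 sin(φ) dρ dφ dθ.

The integrand becomes 29ρ^2, so

    ∭_E (29x^2 + 29y^2 + 29z^2) dV = ∫_{0}^{2π} ∫_{0}^{π/2} ∫_{0}^{7} (29ρ^2) · ρ^2 sin(φ) dρ dφ dθ.

Inner (ρ): 487403sin(φ)/5.
Middle (φ): 487403/5.
Outer (θ): 974806π/5.

Therefore the triple integral equals 974806π/5.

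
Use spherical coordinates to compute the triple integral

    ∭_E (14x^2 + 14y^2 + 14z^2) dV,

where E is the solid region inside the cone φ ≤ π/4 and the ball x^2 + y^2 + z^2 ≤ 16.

In spherical coordinates, x = ρ sin(φ) cos(θ), y = ρ sin(φ) sin(θ), z = ρ cos(φ), and dV = ρ^2 sin(φ) dρ dφ dθ.

The integrand becomes 14ρ^2, so

    ∭_E (14x^2 + 14y^2 + 14z^2) dV = ∫_{0}^{2π} ∫_{0}^{π/4} ∫_{0}^{4} (14ρ^2) · ρ^2 sin(φ) dρ dφ dθ.

Inner (ρ): 14336sin(φ)/5.
Middle (φ): 14336/5 - 7168sqrt(2)/5.
Outer (θ): 14336π (2 - sqrt(2))/5.

Therefore the triple integral equals 14336π (2 - sqrt(2))/5.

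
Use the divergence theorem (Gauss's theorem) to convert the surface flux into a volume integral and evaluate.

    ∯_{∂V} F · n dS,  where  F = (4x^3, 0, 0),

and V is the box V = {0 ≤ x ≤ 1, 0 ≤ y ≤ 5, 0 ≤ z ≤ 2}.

By the divergence theorem,

    ∯_{∂V} F · n dS = ∭_V (∇ · F) dV.

Compute the divergence:
    ∇ · F = ∂F_x/∂x + ∂F_y/∂y + ∂F_z/∂z = 12x^2 + 0 + 0 = 12x^2.

V is a rectangular box, so dV = dx dy dz with 0 ≤ x ≤ 1, 0 ≤ y ≤ 5, 0 ≤ z ≤ 2.

Integrate (12x^2) over V as an iterated integral:

    ∭_V (∇·F) dV = ∫_0^{1} ∫_0^{5} ∫_0^{2} (12x^2) dz dy dx.

Inner (z from 0 to 2): 24x^2.
Middle (y from 0 to 5): 120x^2.
Outer (x from 0 to 1): 40.

Therefore ∯_{∂V} F · n dS = 40.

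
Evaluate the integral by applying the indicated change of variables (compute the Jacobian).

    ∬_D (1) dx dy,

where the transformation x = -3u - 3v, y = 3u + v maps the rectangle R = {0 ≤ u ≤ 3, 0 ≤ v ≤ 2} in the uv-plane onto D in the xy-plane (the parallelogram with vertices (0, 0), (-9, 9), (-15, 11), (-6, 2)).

Compute the Jacobian determinant of (x, y) with respect to (u, v):

    ∂(x,y)/∂(u,v) = | -3  -3 | = (-3)(1) - (-3)(3) = 6.
                   | 3  1 |

Its absolute value is |J| = 6 (the area scaling factor).

Substituting x = -3u - 3v, y = 3u + v into the integrand,

    1 → 1,

so the integral becomes

    ∬_R (1) · |J| du dv = ∫_0^3 ∫_0^2 (6) dv du.

Inner (v): 12.
Outer (u): 36.

Therefore ∬_D (1) dx dy = 36.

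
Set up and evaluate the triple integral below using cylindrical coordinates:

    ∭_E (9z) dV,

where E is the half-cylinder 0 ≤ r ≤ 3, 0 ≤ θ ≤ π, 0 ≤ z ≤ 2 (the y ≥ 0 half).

In cylindrical coordinates, x = r cos(θ), y = r sin(θ), z = z, and dV = r dr dθ dz.

The integrand becomes 9z, so

    ∭_E (9z) dV = ∫_{0}^{π} ∫_{0}^{3} ∫_{0}^{2} (9z) · r dz dr dθ.

Inner (z): 18r.
Middle (r from 0 to 3): 81.
Outer (θ): 81π.

Therefore the triple integral equals 81π.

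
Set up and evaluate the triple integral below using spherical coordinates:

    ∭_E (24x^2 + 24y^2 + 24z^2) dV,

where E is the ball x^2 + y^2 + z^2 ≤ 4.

In spherical coordinates, x = ρ sin(φ) cos(θ), y = ρ sin(φ) sin(θ), z = ρ cos(φ), and dV = ρ^2 sin(φ) dρ dφ dθ.

The integrand becomes 24ρ^2, so

    ∭_E (24x^2 + 24y^2 + 24z^2) dV = ∫_{0}^{2π} ∫_{0}^{π} ∫_{0}^{2} (24ρ^2) · ρ^2 sin(φ) dρ dφ dθ.

Inner (ρ): 768sin(φ)/5.
Middle (φ): 1536/5.
Outer (θ): 3072π/5.

Therefore the triple integral equals 3072π/5.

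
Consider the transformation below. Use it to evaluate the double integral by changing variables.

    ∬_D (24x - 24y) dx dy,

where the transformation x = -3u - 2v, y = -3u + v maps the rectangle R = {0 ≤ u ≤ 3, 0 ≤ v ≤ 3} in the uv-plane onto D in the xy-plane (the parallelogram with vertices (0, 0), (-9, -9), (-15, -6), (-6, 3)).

Compute the Jacobian determinant of (x, y) with respect to (u, v):

    ∂(x,y)/∂(u,v) = | -3  -2 | = (-3)(1) - (-2)(-3) = -9.
                   | -3  1 |

Its absolute value is |J| = 9 (the area scaling factor).

Substituting x = -3u - 2v, y = -3u + v into the integrand,

    24x - 24y → -72v,

so the integral becomes

    ∬_R (-72v) · |J| du dv = ∫_0^3 ∫_0^3 (-648v) dv du.

Inner (v): -2916.
Outer (u): -8748.

Therefore ∬_D (24x - 24y) dx dy = -8748.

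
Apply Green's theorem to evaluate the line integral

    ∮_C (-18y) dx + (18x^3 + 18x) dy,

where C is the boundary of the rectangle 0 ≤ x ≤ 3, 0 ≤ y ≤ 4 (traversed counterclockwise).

Green's theorem converts the closed line integral into a double integral over the enclosed region D:

    ∮_C P dx + Q dy = ∬_D (∂Q/∂x - ∂P/∂y) dA.

Here P = -18y, Q = 18x^3 + 18x, so

    ∂Q/∂x = 54x^2 + 18,    ∂P/∂y = -18,
    ∂Q/∂x - ∂P/∂y = 54x^2 + 36.

D is the region 0 ≤ x ≤ 3, 0 ≤ y ≤ 4. Evaluating the double integral:

    ∬_D (54x^2 + 36) dA = ∫_0^{3} ∫_0^{4} (54x^2 + 36) dy dx.

Inner (y from 0 to 4): 216x^2 + 144.
Outer (x from 0 to 3): 2376.

Therefore ∮_C P dx + Q dy = 2376.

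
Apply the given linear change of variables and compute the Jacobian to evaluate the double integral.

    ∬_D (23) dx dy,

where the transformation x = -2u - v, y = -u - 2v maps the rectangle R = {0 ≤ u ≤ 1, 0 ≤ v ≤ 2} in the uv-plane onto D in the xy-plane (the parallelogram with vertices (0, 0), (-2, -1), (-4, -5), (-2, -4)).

Compute the Jacobian determinant of (x, y) with respect to (u, v):

    ∂(x,y)/∂(u,v) = | -2  -1 | = (-2)(-2) - (-1)(-1) = 3.
                   | -1  -2 |

Its absolute value is |J| = 3 (the area scaling factor).

Substituting x = -2u - v, y = -u - 2v into the integrand,

    23 → 23,

so the integral becomes

    ∬_R (23) · |J| du dv = ∫_0^1 ∫_0^2 (69) dv du.

Inner (v): 138.
Outer (u): 138.

Therefore ∬_D (23) dx dy = 138.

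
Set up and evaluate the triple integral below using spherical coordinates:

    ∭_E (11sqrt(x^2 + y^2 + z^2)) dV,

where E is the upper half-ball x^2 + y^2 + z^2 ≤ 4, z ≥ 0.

In spherical coordinates, x = ρ sin(φ) cos(θ), y = ρ sin(φ) sin(θ), z = ρ cos(φ), and dV = ρ^2 sin(φ) dρ dφ dθ.

The integrand becomes 11ρ, so

    ∭_E (11sqrt(x^2 + y^2 + z^2)) dV = ∫_{0}^{2π} ∫_{0}^{π/2} ∫_{0}^{2} (11ρ) · ρ^2 sin(φ) dρ dφ dθ.

Inner (ρ): 44sin(φ).
Middle (φ): 44.
Outer (θ): 88π.

Therefore the triple integral equals 88π.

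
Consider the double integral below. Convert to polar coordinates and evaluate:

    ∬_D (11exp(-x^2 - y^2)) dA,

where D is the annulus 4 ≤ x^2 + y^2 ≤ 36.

The region D is 2 ≤ r ≤ 6, 0 ≤ θ ≤ 2π in polar coordinates, where x = r cos(θ), y = r sin(θ), and dA = r dr dθ.

Under the substitution, the integrand becomes 11exp(-r^2), so

    ∬_D (11exp(-x^2 - y^2)) dA = ∫_{0}^{2π} ∫_{2}^{6} (11exp(-r^2)) · r dr dθ.

Inner integral (in r): ∫_{2}^{6} (11exp(-r^2)) · r dr = -(11 - 11exp(32))exp(-36)/2.

Outer integral (in θ): ∫_{0}^{2π} (-(11 - 11exp(32))exp(-36)/2) dθ = -11π (1 - exp(32))exp(-36).

Therefore ∬_D (11exp(-x^2 - y^2)) dA = -11π (1 - exp(32))exp(-36).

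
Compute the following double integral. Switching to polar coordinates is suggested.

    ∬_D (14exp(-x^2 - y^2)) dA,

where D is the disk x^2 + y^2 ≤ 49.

The region D is 0 ≤ r ≤ 7, 0 ≤ θ ≤ 2π in polar coordinates, where x = r cos(θ), y = r sin(θ), and dA = r dr dθ.

Under the substitution, the integrand becomes 14exp(-r^2), so

    ∬_D (14exp(-x^2 - y^2)) dA = ∫_{0}^{2π} ∫_{0}^{7} (14exp(-r^2)) · r dr dθ.

Inner integral (in r): ∫_{0}^{7} (14exp(-r^2)) · r dr = 7 - 7exp(-49).

Outer integral (in θ): ∫_{0}^{2π} (7 - 7exp(-49)) dθ = -14π exp(-49) + 14π.

Therefore ∬_D (14exp(-x^2 - y^2)) dA = -14π exp(-49) + 14π.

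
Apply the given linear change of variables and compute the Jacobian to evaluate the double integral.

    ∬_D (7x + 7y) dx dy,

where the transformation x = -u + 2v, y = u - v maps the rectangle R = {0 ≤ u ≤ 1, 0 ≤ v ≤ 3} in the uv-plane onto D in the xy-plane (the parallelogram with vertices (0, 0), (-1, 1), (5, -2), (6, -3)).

Compute the Jacobian determinant of (x, y) with respect to (u, v):

    ∂(x,y)/∂(u,v) = | -1  2 | = (-1)(-1) - (2)(1) = -1.
                   | 1  -1 |

Its absolute value is |J| = 1 (the area scaling factor).

Substituting x = -u + 2v, y = u - v into the integrand,

    7x + 7y → 7v,

so the integral becomes

    ∬_R (7v) · |J| du dv = ∫_0^1 ∫_0^3 (7v) dv du.

Inner (v): 63/2.
Outer (u): 63/2.

Therefore ∬_D (7x + 7y) dx dy = 63/2.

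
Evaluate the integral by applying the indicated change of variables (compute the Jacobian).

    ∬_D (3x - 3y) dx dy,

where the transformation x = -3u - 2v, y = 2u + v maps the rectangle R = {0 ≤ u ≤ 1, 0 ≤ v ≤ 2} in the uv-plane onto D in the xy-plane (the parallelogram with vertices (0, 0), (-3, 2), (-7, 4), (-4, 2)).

Compute the Jacobian determinant of (x, y) with respect to (u, v):

    ∂(x,y)/∂(u,v) = | -3  -2 | = (-3)(1) - (-2)(2) = 1.
                   | 2  1 |

Its absolute value is |J| = 1 (the area scaling factor).

Substituting x = -3u - 2v, y = 2u + v into the integrand,

    3x - 3y → -15u - 9v,

so the integral becomes

    ∬_R (-15u - 9v) · |J| du dv = ∫_0^1 ∫_0^2 (-15u - 9v) dv du.

Inner (v): -30u - 18.
Outer (u): -33.

Therefore ∬_D (3x - 3y) dx dy = -33.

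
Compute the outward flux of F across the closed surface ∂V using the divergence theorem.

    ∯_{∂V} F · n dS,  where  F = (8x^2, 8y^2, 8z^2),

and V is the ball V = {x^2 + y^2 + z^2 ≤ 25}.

By the divergence theorem,

    ∯_{∂V} F · n dS = ∭_V (∇ · F) dV.

Compute the divergence:
    ∇ · F = ∂F_x/∂x + ∂F_y/∂y + ∂F_z/∂z = 16x + 16y + 16z.

In spherical coordinates, x = ρ sin(φ) cos(θ), y = ρ sin(φ) sin(θ), z = ρ cos(φ), dV = ρ^2 sin(φ) dρ dφ dθ, with 0 ≤ ρ ≤ 5, 0 ≤ φ ≤ π, 0 ≤ θ ≤ 2π.

The integrand, after substitution and multiplying by the volume element, becomes (16ρ (sqrt(2)sin(φ)sin(θ + π/4) + cos(φ))) · ρ^2 sin(φ), so

    ∭_V (∇·F) dV = ∫_0^{2π} ∫_0^{π} ∫_0^{5} (16ρ (sqrt(2)sin(φ)sin(θ + π/4) + cos(φ))) · ρ^2 sin(φ) dρ dφ dθ.

Inner (ρ from 0 to 5): 2500(sqrt(2)sin(φ)sin(θ + π/4) + cos(φ))sin(φ).
Middle (φ from 0 to π): 1250sqrt(2)π sin(θ + π/4).
Outer (θ from 0 to 2π): 0.

Therefore ∯_{∂V} F · n dS = 0.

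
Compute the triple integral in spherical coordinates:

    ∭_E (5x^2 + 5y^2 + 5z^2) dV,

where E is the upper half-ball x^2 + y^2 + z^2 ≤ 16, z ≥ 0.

In spherical coordinates, x = ρ sin(φ) cos(θ), y = ρ sin(φ) sin(θ), z = ρ cos(φ), and dV = ρ^2 sin(φ) dρ dφ dθ.

The integrand becomes 5ρ^2, so

    ∭_E (5x^2 + 5y^2 + 5z^2) dV = ∫_{0}^{2π} ∫_{0}^{π/2} ∫_{0}^{4} (5ρ^2) · ρ^2 sin(φ) dρ dφ dθ.

Inner (ρ): 1024sin(φ).
Middle (φ): 1024.
Outer (θ): 2048π.

Therefore the triple integral equals 2048π.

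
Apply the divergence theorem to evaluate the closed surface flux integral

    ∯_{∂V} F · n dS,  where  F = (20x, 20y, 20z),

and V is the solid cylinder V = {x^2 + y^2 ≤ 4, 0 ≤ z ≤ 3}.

By the divergence theorem,

    ∯_{∂V} F · n dS = ∭_V (∇ · F) dV.

Compute the divergence:
    ∇ · F = ∂F_x/∂x + ∂F_y/∂y + ∂F_z/∂z = 20 + 20 + 20 = 60.

In cylindrical coordinates, x = r cos(θ), y = r sin(θ), z = z, dV = r dr dθ dz, with 0 ≤ r ≤ 2, 0 ≤ θ ≤ 2π, 0 ≤ z ≤ 3.

The integrand, after substitution and multiplying by the volume element, becomes (60) · r, so

    ∭_V (∇·F) dV = ∫_0^{2π} ∫_0^{2} ∫_0^{3} (60) · r dz dr dθ.

Inner (z from 0 to 3): 180r.
Middle (r from 0 to 2): 360.
Outer (θ from 0 to 2π): 720π.

Therefore ∯_{∂V} F · n dS = 720π.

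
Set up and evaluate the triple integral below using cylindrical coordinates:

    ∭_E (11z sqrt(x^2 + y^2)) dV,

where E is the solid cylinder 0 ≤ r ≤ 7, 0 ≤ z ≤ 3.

In cylindrical coordinates, x = r cos(θ), y = r sin(θ), z = z, and dV = r dr dθ dz.

The integrand becomes 11r z, so

    ∭_E (11z sqrt(x^2 + y^2)) dV = ∫_{0}^{2π} ∫_{0}^{7} ∫_{0}^{3} (11r z) · r dz dr dθ.

Inner (z): 99r^2/2.
Middle (r from 0 to 7): 11319/2.
Outer (θ): 11319π.

Therefore the triple integral equals 11319π.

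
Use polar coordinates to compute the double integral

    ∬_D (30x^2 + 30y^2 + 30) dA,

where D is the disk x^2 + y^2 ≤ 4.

The region D is 0 ≤ r ≤ 2, 0 ≤ θ ≤ 2π in polar coordinates, where x = r cos(θ), y = r sin(θ), and dA = r dr dθ.

Under the substitution, the integrand becomes 30r^2 + 30, so

    ∬_D (30x^2 + 30y^2 + 30) dA = ∫_{0}^{2π} ∫_{0}^{2} (30r^2 + 30) · r dr dθ.

Inner integral (in r): ∫_{0}^{2} (30r^2 + 30) · r dr = 180.

Outer integral (in θ): ∫_{0}^{2π} (180) dθ = 360π.

Therefore ∬_D (30x^2 + 30y^2 + 30) dA = 360π.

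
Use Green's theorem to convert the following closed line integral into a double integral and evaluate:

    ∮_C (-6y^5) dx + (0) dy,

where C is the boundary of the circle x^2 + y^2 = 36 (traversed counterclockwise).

Green's theorem converts the closed line integral into a double integral over the enclosed region D:

    ∮_C P dx + Q dy = ∬_D (∂Q/∂x - ∂P/∂y) dA.

Here P = -6y^5, Q = 0, so

    ∂Q/∂x = 0,    ∂P/∂y = -30y^4,
    ∂Q/∂x - ∂P/∂y = 30y^4.

D is the region x^2 + y^2 ≤ 36. Evaluating the double integral:

In polar coordinates (x = r cos θ, y = r sin θ, dA = r dr dθ) the integrand becomes 30r^4sin(θ)^4, so

    ∬_D (30y^4) dA = ∫_0^{2π} ∫_0^{6} (30r^4sin(θ)^4) · r dr dθ.

Inner (r from 0 to 6): 233280sin(θ)^4.
Outer (θ from 0 to 2π): 174960π.

Therefore ∮_C P dx + Q dy = 174960π.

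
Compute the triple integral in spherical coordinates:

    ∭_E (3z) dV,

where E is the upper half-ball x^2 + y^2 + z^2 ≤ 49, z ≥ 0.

In spherical coordinates, x = ρ sin(φ) cos(θ), y = ρ sin(φ) sin(θ), z = ρ cos(φ), and dV = ρ^2 sin(φ) dρ dφ dθ.

The integrand becomes 3ρ cos(φ), so

    ∭_E (3z) dV = ∫_{0}^{2π} ∫_{0}^{π/2} ∫_{0}^{7} (3ρ cos(φ)) · ρ^2 sin(φ) dρ dφ dθ.

Inner (ρ): 7203sin(2φ)/8.
Middle (φ): 7203/8.
Outer (θ): 7203π/4.

Therefore the triple integral equals 7203π/4.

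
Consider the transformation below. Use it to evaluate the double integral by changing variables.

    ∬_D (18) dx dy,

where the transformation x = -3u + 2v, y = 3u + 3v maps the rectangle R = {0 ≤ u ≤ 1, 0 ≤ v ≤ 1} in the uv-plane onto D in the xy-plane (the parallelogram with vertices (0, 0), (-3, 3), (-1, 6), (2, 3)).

Compute the Jacobian determinant of (x, y) with respect to (u, v):

    ∂(x,y)/∂(u,v) = | -3  2 | = (-3)(3) - (2)(3) = -15.
                   | 3  3 |

Its absolute value is |J| = 15 (the area scaling factor).

Substituting x = -3u + 2v, y = 3u + 3v into the integrand,

    18 → 18,

so the integral becomes

    ∬_R (18) · |J| du dv = ∫_0^1 ∫_0^1 (270) dv du.

Inner (v): 270.
Outer (u): 270.

Therefore ∬_D (18) dx dy = 270.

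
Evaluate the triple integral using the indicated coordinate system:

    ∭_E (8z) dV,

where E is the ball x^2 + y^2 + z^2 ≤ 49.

In spherical coordinates, x = ρ sin(φ) cos(θ), y = ρ sin(φ) sin(θ), z = ρ cos(φ), and dV = ρ^2 sin(φ) dρ dφ dθ.

The integrand becomes 8ρ cos(φ), so

    ∭_E (8z) dV = ∫_{0}^{2π} ∫_{0}^{π} ∫_{0}^{7} (8ρ cos(φ)) · ρ^2 sin(φ) dρ dφ dθ.

Inner (ρ): 2401sin(2φ).
Middle (φ): 0.
Outer (θ): 0.

Therefore the triple integral equals 0.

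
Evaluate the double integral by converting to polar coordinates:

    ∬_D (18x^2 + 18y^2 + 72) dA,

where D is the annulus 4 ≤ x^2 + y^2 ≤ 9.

The region D is 2 ≤ r ≤ 3, 0 ≤ θ ≤ 2π in polar coordinates, where x = r cos(θ), y = r sin(θ), and dA = r dr dθ.

Under the substitution, the integrand becomes 18r^2 + 72, so

    ∬_D (18x^2 + 18y^2 + 72) dA = ∫_{0}^{2π} ∫_{2}^{3} (18r^2 + 72) · r dr dθ.

Inner integral (in r): ∫_{2}^{3} (18r^2 + 72) · r dr = 945/2.

Outer integral (in θ): ∫_{0}^{2π} (945/2) dθ = 945π.

Therefore ∬_D (18x^2 + 18y^2 + 72) dA = 945π.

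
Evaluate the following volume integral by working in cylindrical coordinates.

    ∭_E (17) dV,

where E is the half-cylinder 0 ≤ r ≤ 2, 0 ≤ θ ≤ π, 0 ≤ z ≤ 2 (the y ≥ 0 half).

In cylindrical coordinates, x = r cos(θ), y = r sin(θ), z = z, and dV = r dr dθ dz.

The integrand becomes 17, so

    ∭_E (17) dV = ∫_{0}^{π} ∫_{0}^{2} ∫_{0}^{2} (17) · r dz dr dθ.

Inner (z): 34r.
Middle (r from 0 to 2): 68.
Outer (θ): 68π.

Therefore the triple integral equals 68π.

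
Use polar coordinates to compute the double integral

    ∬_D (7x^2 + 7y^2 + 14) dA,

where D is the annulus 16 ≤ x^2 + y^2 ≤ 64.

The region D is 4 ≤ r ≤ 8, 0 ≤ θ ≤ 2π in polar coordinates, where x = r cos(θ), y = r sin(θ), and dA = r dr dθ.

Under the substitution, the integrand becomes 7r^2 + 14, so

    ∬_D (7x^2 + 7y^2 + 14) dA = ∫_{0}^{2π} ∫_{4}^{8} (7r^2 + 14) · r dr dθ.

Inner integral (in r): ∫_{4}^{8} (7r^2 + 14) · r dr = 7056.

Outer integral (in θ): ∫_{0}^{2π} (7056) dθ = 14112π.

Therefore ∬_D (7x^2 + 7y^2 + 14) dA = 14112π.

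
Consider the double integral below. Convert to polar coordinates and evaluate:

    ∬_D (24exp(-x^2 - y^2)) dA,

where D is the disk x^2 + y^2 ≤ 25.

The region D is 0 ≤ r ≤ 5, 0 ≤ θ ≤ 2π in polar coordinates, where x = r cos(θ), y = r sin(θ), and dA = r dr dθ.

Under the substitution, the integrand becomes 24exp(-r^2), so

    ∬_D (24exp(-x^2 - y^2)) dA = ∫_{0}^{2π} ∫_{0}^{5} (24exp(-r^2)) · r dr dθ.

Inner integral (in r): ∫_{0}^{5} (24exp(-r^2)) · r dr = 12 - 12exp(-25).

Outer integral (in θ): ∫_{0}^{2π} (12 - 12exp(-25)) dθ = -24π exp(-25) + 24π.

Therefore ∬_D (24exp(-x^2 - y^2)) dA = -24π exp(-25) + 24π.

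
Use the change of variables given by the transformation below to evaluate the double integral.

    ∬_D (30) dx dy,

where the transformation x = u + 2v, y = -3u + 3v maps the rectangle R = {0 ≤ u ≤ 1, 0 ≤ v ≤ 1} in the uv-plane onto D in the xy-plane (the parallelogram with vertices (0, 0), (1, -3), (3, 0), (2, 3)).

Compute the Jacobian determinant of (x, y) with respect to (u, v):

    ∂(x,y)/∂(u,v) = | 1  2 | = (1)(3) - (2)(-3) = 9.
                   | -3  3 |

Its absolute value is |J| = 9 (the area scaling factor).

Substituting x = u + 2v, y = -3u + 3v into the integrand,

    30 → 30,

so the integral becomes

    ∬_R (30) · |J| du dv = ∫_0^1 ∫_0^1 (270) dv du.

Inner (v): 270.
Outer (u): 270.

Therefore ∬_D (30) dx dy = 270.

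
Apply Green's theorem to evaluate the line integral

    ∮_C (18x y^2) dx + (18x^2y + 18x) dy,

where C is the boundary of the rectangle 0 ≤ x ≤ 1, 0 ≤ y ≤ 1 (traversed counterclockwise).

Green's theorem converts the closed line integral into a double integral over the enclosed region D:

    ∮_C P dx + Q dy = ∬_D (∂Q/∂x - ∂P/∂y) dA.

Here P = 18x y^2, Q = 18x^2y + 18x, so

    ∂Q/∂x = 36x y + 18,    ∂P/∂y = 36x y,
    ∂Q/∂x - ∂P/∂y = 18.

D is the region 0 ≤ x ≤ 1, 0 ≤ y ≤ 1. Evaluating the double integral:

    ∬_D (18) dA = ∫_0^{1} ∫_0^{1} (18) dy dx.

Inner (y from 0 to 1): 18.
Outer (x from 0 to 1): 18.

Therefore ∮_C P dx + Q dy = 18.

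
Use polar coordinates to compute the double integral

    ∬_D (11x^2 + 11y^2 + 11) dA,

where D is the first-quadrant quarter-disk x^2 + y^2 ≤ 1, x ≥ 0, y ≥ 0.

The region D is 0 ≤ r ≤ 1, 0 ≤ θ ≤ π/2 in polar coordinates, where x = r cos(θ), y = r sin(θ), and dA = r dr dθ.

Under the substitution, the integrand becomes 11r^2 + 11, so

    ∬_D (11x^2 + 11y^2 + 11) dA = ∫_{0}^{π/2} ∫_{0}^{1} (11r^2 + 11) · r dr dθ.

Inner integral (in r): ∫_{0}^{1} (11r^2 + 11) · r dr = 33/4.

Outer integral (in θ): ∫_{0}^{π/2} (33/4) dθ = 33π/8.

Therefore ∬_D (11x^2 + 11y^2 + 11) dA = 33π/8.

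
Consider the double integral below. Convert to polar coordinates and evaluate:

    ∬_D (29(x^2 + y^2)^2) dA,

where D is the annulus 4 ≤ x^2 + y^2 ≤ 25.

The region D is 2 ≤ r ≤ 5, 0 ≤ θ ≤ 2π in polar coordinates, where x = r cos(θ), y = r sin(θ), and dA = r dr dθ.

Under the substitution, the integrand becomes 29r^4, so

    ∬_D (29(x^2 + y^2)^2) dA = ∫_{0}^{2π} ∫_{2}^{5} (29r^4) · r dr dθ.

Inner integral (in r): ∫_{2}^{5} (29r^4) · r dr = 150423/2.

Outer integral (in θ): ∫_{0}^{2π} (150423/2) dθ = 150423π.

Therefore ∬_D (29(x^2 + y^2)^2) dA = 150423π.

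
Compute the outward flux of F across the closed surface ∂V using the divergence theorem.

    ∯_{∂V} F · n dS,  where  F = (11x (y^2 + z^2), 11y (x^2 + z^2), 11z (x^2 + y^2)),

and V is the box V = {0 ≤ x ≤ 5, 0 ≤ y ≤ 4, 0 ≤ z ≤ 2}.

By the divergence theorem,

    ∯_{∂V} F · n dS = ∭_V (∇ · F) dV.

Compute the divergence:
    ∇ · F = ∂F_x/∂x + ∂F_y/∂y + ∂F_z/∂z = 11y^2 + 11z^2 + 11x^2 + 11z^2 + 11x^2 + 11y^2 = 22x^2 + 22y^2 + 22z^2.

V is a rectangular box, so dV = dx dy dz with 0 ≤ x ≤ 5, 0 ≤ y ≤ 4, 0 ≤ z ≤ 2.

Integrate (22x^2 + 22y^2 + 22z^2) over V as an iterated integral:

    ∭_V (∇·F) dV = ∫_0^{5} ∫_0^{4} ∫_0^{2} (22x^2 + 22y^2 + 22z^2) dz dy dx.

Inner (z from 0 to 2): 44x^2 + 44y^2 + 176/3.
Middle (y from 0 to 4): 176x^2 + 3520/3.
Outer (x from 0 to 5): 13200.

Therefore ∯_{∂V} F · n dS = 13200.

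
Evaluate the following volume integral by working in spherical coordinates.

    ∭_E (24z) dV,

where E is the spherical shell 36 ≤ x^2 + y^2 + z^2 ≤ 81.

In spherical coordinates, x = ρ sin(φ) cos(θ), y = ρ sin(φ) sin(θ), z = ρ cos(φ), and dV = ρ^2 sin(φ) dρ dφ dθ.

The integrand becomes 24ρ cos(φ), so

    ∭_E (24z) dV = ∫_{0}^{2π} ∫_{0}^{π} ∫_{6}^{9} (24ρ cos(φ)) · ρ^2 sin(φ) dρ dφ dθ.

Inner (ρ): 15795sin(2φ).
Middle (φ): 0.
Outer (θ): 0.

Therefore the triple integral equals 0.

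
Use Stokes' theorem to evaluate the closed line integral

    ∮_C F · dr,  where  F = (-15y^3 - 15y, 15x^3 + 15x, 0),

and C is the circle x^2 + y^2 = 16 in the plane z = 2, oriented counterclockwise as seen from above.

Let S be the flat disk x^2 + y^2 ≤ 16 in the plane z = 2, with upward unit normal n̂ = ẑ. By Stokes' theorem,

    ∮_C F · dr = ∬_S (∇ × F) · n̂ dS = ∬_D (curl F)_z dA,

where D is the disk x^2 + y^2 ≤ 16.

Compute the curl of F = (-15y^3 - 15y, 15x^3 + 15x, 0):
    (∇ × F)_x = ∂F_z/∂y - ∂F_y/∂z = 0,
    (∇ × F)_y = ∂F_x/∂z - ∂F_z/∂x = 0,
    (∇ × F)_z = ∂F_y/∂x - ∂F_x/∂y = 45x^2 + 45y^2 + 30.

On z = 2, (curl F)_z = 45x^2 + 45y^2 + 30.

Convert to polar (x = r cos θ, y = r sin θ, dA = r dr dθ); the integrand becomes 45r^2 + 30, so

    ∬_D (curl F)_z dA = ∫_0^{2π} ∫_0^{4} (45r^2 + 30) · r dr dθ.

Inner (r from 0 to 4): 3120.
Outer (θ from 0 to 2π): 6240π.

Therefore ∮_C F · dr = 6240π.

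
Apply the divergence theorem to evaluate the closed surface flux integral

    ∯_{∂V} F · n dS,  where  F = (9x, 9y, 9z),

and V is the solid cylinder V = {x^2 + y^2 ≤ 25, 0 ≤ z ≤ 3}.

By the divergence theorem,

    ∯_{∂V} F · n dS = ∭_V (∇ · F) dV.

Compute the divergence:
    ∇ · F = ∂F_x/∂x + ∂F_y/∂y + ∂F_z/∂z = 9 + 9 + 9 = 27.

In cylindrical coordinates, x = r cos(θ), y = r sin(θ), z = z, dV = r dr dθ dz, with 0 ≤ r ≤ 5, 0 ≤ θ ≤ 2π, 0 ≤ z ≤ 3.

The integrand, after substitution and multiplying by the volume element, becomes (27) · r, so

    ∭_V (∇·F) dV = ∫_0^{2π} ∫_0^{5} ∫_0^{3} (27) · r dz dr dθ.

Inner (z from 0 to 3): 81r.
Middle (r from 0 to 5): 2025/2.
Outer (θ from 0 to 2π): 2025π.

Therefore ∯_{∂V} F · n dS = 2025π.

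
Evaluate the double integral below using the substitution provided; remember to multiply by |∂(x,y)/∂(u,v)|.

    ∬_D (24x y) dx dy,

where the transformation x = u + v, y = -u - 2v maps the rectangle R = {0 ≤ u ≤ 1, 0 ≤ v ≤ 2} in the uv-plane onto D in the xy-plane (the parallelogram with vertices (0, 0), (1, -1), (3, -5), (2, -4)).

Compute the Jacobian determinant of (x, y) with respect to (u, v):

    ∂(x,y)/∂(u,v) = | 1  1 | = (1)(-2) - (1)(-1) = -1.
                   | -1  -2 |

Its absolute value is |J| = 1 (the area scaling factor).

Substituting x = u + v, y = -u - 2v into the integrand,

    24x y → -24u^2 - 72u v - 48v^2,

so the integral becomes

    ∬_R (-24u^2 - 72u v - 48v^2) · |J| du dv = ∫_0^1 ∫_0^2 (-24u^2 - 72u v - 48v^2) dv du.

Inner (v): -48u^2 - 144u - 128.
Outer (u): -216.

Therefore ∬_D (24x y) dx dy = -216.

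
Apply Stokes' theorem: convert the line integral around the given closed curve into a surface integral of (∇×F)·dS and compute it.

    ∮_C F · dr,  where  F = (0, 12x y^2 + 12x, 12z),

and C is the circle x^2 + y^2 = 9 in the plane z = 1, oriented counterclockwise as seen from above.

Let S be the flat disk x^2 + y^2 ≤ 9 in the plane z = 1, with upward unit normal n̂ = ẑ. By Stokes' theorem,

    ∮_C F · dr = ∬_S (∇ × F) · n̂ dS = ∬_D (curl F)_z dA,

where D is the disk x^2 + y^2 ≤ 9.

Compute the curl of F = (0, 12x y^2 + 12x, 12z):
    (∇ × F)_x = ∂F_z/∂y - ∂F_y/∂z = 0,
    (∇ × F)_y = ∂F_x/∂z - ∂F_z/∂x = 0,
    (∇ × F)_z = ∂F_y/∂x - ∂F_x/∂y = 12y^2 + 12.

On z = 1, (curl F)_z = 12y^2 + 12.

Convert to polar (x = r cos θ, y = r sin θ, dA = r dr dθ); the integrand becomes 12r^2sin(θ)^2 + 12, so

    ∬_D (curl F)_z dA = ∫_0^{2π} ∫_0^{3} (12r^2sin(θ)^2 + 12) · r dr dθ.

Inner (r from 0 to 3): 243sin(θ)^2 + 54.
Outer (θ from 0 to 2π): 351π.

Therefore ∮_C F · dr = 351π.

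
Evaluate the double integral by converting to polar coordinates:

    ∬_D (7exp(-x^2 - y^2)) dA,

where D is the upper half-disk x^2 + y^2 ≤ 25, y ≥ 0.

The region D is 0 ≤ r ≤ 5, 0 ≤ θ ≤ π in polar coordinates, where x = r cos(θ), y = r sin(θ), and dA = r dr dθ.

Under the substitution, the integrand becomes 7exp(-r^2), so

    ∬_D (7exp(-x^2 - y^2)) dA = ∫_{0}^{π} ∫_{0}^{5} (7exp(-r^2)) · r dr dθ.

Inner integral (in r): ∫_{0}^{5} (7exp(-r^2)) · r dr = 7/2 - 7exp(-25)/2.

Outer integral (in θ): ∫_{0}^{π} (7/2 - 7exp(-25)/2) dθ = -7π (1 - exp(25))exp(-25)/2.

Therefore ∬_D (7exp(-x^2 - y^2)) dA = -7π (1 - exp(25))exp(-25)/2.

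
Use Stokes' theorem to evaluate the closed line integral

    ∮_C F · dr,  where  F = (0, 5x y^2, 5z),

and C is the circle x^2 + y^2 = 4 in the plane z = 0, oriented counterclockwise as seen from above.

Let S be the flat disk x^2 + y^2 ≤ 4 in the plane z = 0, with upward unit normal n̂ = ẑ. By Stokes' theorem,

    ∮_C F · dr = ∬_S (∇ × F) · n̂ dS = ∬_D (curl F)_z dA,

where D is the disk x^2 + y^2 ≤ 4.

Compute the curl of F = (0, 5x y^2, 5z):
    (∇ × F)_x = ∂F_z/∂y - ∂F_y/∂z = 0,
    (∇ × F)_y = ∂F_x/∂z - ∂F_z/∂x = 0,
    (∇ × F)_z = ∂F_y/∂x - ∂F_x/∂y = 5y^2.

On z = 0, (curl F)_z = 5y^2.

Convert to polar (x = r cos θ, y = r sin θ, dA = r dr dθ); the integrand becomes 5r^2sin(θ)^2, so

    ∬_D (curl F)_z dA = ∫_0^{2π} ∫_0^{2} (5r^2sin(θ)^2) · r dr dθ.

Inner (r from 0 to 2): 20sin(θ)^2.
Outer (θ from 0 to 2π): 20π.

Therefore ∮_C F · dr = 20π.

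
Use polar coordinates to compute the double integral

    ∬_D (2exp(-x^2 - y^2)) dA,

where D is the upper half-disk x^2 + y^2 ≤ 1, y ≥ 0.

The region D is 0 ≤ r ≤ 1, 0 ≤ θ ≤ π in polar coordinates, where x = r cos(θ), y = r sin(θ), and dA = r dr dθ.

Under the substitution, the integrand becomes 2exp(-r^2), so

    ∬_D (2exp(-x^2 - y^2)) dA = ∫_{0}^{π} ∫_{0}^{1} (2exp(-r^2)) · r dr dθ.

Inner integral (in r): ∫_{0}^{1} (2exp(-r^2)) · r dr = 1 - exp(-1).

Outer integral (in θ): ∫_{0}^{π} (1 - exp(-1)) dθ = -π exp(-1) + π.

Therefore ∬_D (2exp(-x^2 - y^2)) dA = -π exp(-1) + π.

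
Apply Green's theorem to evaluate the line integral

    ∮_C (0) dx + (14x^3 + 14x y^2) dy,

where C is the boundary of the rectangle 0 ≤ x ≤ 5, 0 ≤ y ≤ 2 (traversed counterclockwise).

Green's theorem converts the closed line integral into a double integral over the enclosed region D:

    ∮_C P dx + Q dy = ∬_D (∂Q/∂x - ∂P/∂y) dA.

Here P = 0, Q = 14x^3 + 14x y^2, so

    ∂Q/∂x = 42x^2 + 14y^2,    ∂P/∂y = 0,
    ∂Q/∂x - ∂P/∂y = 42x^2 + 14y^2.

D is the region 0 ≤ x ≤ 5, 0 ≤ y ≤ 2. Evaluating the double integral:

    ∬_D (42x^2 + 14y^2) dA = ∫_0^{5} ∫_0^{2} (42x^2 + 14y^2) dy dx.

Inner (y from 0 to 2): 84x^2 + 112/3.
Outer (x from 0 to 5): 11060/3.

Therefore ∮_C P dx + Q dy = 11060/3.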